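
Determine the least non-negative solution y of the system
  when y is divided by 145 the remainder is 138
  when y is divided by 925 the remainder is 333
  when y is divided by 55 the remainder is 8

167758

gcd(145, 925) = 5 and 5 | (333 − 138), so the pair is consistent; merging gives y ≡ 6808 (mod 26825), where 26825 = lcm(145, 925).
gcd(26825, 55) = 5 and 5 | (8 − 6808), so the pair is consistent; merging gives y ≡ 167758 (mod 295075), where 295075 = lcm(26825, 55).
The solution is unique modulo lcm(145, 925, 55) = 295075.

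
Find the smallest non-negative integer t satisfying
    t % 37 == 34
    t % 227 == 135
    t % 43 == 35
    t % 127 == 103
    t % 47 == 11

1356380296

From t ≡ 34 (mod 37) write t = 34 + 37s. Substituting into t ≡ 135 (mod 227) gives 37s ≡ 101 (mod 227), and since 37⁻¹ ≡ 135 (mod 227), s ≡ 15. Hence t ≡ 34 + 37·15 = 589 (mod 8399).
From t ≡ 589 (mod 8399) write t = 589 + 8399s. Substituting into t ≡ 35 (mod 43) gives 8399s ≡ 5 (mod 43), and since 14⁻¹ ≡ 40 (mod 43), s ≡ 28. Hence t ≡ 589 + 8399·28 = 235761 (mod 361157).
From t ≡ 235761 (mod 361157) write t = 235761 + 361157s. Substituting into t ≡ 103 (mod 127) gives 361157s ≡ 54 (mod 127), and since 96⁻¹ ≡ 86 (mod 127), s ≡ 72. Hence t ≡ 235761 + 361157·72 = 26239065 (mod 45866939).
From t ≡ 26239065 (mod 45866939) write t = 26239065 + 45866939s. Substituting into t ≡ 11 (mod 47) gives 45866939s ≡ 12 (mod 47), and since 15⁻¹ ≡ 22 (mod 47), s ≡ 29. Hence t ≡ 26239065 + 45866939·29 = 1356380296 (mod 2155746133).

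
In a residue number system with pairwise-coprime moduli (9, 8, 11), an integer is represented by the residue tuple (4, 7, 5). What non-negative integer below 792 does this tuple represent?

The moduli are pairwise coprime; N = 9·8·11 = 792.
N/9 = 88; 88 ≡ 7 (mod 9); 7·4 ≡ 1, so inverse 4.
N/8 = 99; 99 ≡ 3 (mod 8); 3·3 ≡ 1, so inverse 3.
N/11 = 72; 72 ≡ 6 (mod 11); 6·2 ≡ 1, so inverse 2.
x ≡ 4·88·4 + 7·99·3 + 5·72·2 = 4207.
4207 mod 792 = 247.

247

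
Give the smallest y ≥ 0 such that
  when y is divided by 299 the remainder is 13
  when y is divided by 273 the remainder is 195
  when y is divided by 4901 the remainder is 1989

gcd(299, 273) = 13 and 13 | (195 − 13), so the pair is consistent; merging gives y ≡ 2106 (mod 6279), where 6279 = lcm(299, 273).
gcd(6279, 4901) = 13 and 13 | (1989 − 2106), so the pair is consistent; merging gives y ≡ 1810458 (mod 2367183), where 2367183 = lcm(6279, 4901).
The solution is unique modulo lcm(299, 273, 4901) = 2367183.

1810458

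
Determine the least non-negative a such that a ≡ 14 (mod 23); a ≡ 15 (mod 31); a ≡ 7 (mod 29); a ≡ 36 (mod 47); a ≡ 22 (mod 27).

The moduli are pairwise coprime; N = 23·31·29·47·27 = 26239113.
N/23 = 1140831; 1140831 ≡ 8 (mod 23); 8·3 ≡ 1, so inverse 3.
N/31 = 846423; 846423 ≡ 30 (mod 31); 30·30 ≡ 1, so inverse 30.
N/29 = 904797; 904797 ≡ 26 (mod 29); 26·19 ≡ 1, so inverse 19.
N/47 = 558279; 558279 ≡ 13 (mod 47); 13·29 ≡ 1, so inverse 29.
N/27 = 971819; 971819 ≡ 8 (mod 27); 8·17 ≡ 1, so inverse 17.
a ≡ 14·1140831·3 + 15·846423·30 + 7·904797·19 + 36·558279·29 + 22·971819·17 = 1495446835.
1495446835 mod 26239113 = 26056507.

26056507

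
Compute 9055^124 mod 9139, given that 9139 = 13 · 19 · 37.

Mod 13: 9055 ≡ 7; by Fermat, exponent reduces to 124 mod 12 = 4; 7^4 ≡ 9 (mod 13).
Mod 19: 9055 ≡ 11; by Fermat, exponent reduces to 124 mod 18 = 16; 11^16 ≡ 11 (mod 19).
Mod 37: 9055 ≡ 27; by Fermat, exponent reduces to 124 mod 36 = 16; 27^16 ≡ 10 (mod 37).
Combine by CRT: x ≡ 9 (mod 13), x ≡ 11 (mod 19), x ≡ 10 (mod 37) ⇒ x ≡ 7003 (mod 9139).

7003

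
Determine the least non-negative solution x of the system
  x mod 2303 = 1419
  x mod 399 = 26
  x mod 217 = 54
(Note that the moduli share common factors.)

3126590

gcd(2303, 399) = 7 and 7 | (26 − 1419), so the pair is consistent; merging gives x ≡ 107357 (mod 131271), where 131271 = lcm(2303, 399).
gcd(131271, 217) = 7 and 7 | (54 − 107357), so the pair is consistent; merging gives x ≡ 3126590 (mod 4069401), where 4069401 = lcm(131271, 217).
The solution is unique modulo lcm(2303, 399, 217) = 4069401.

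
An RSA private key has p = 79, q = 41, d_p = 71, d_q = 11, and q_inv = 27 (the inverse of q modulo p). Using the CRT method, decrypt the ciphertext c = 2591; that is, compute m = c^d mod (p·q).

m₁ = c^(d_p) mod p: c ≡ 63 (mod 79), and 63^71 mod 79 = 6.
m₂ = c^(d_q) mod q: c ≡ 8 (mod 41), and 8^11 mod 41 = 33.
h = q_inv·(m₁ − m₂) mod p = 27·(6 − 33) mod 79 = 61.
m = m₂ + h·q = 33 + 61·41 = 2534.

2534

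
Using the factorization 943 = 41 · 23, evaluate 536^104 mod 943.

Mod 41: 536 ≡ 3; by Fermat, exponent reduces to 104 mod 40 = 24; 3^24 ≡ 1 (mod 41).
Mod 23: 536 ≡ 7; by Fermat, exponent reduces to 104 mod 22 = 16; 7^16 ≡ 6 (mod 23).
Combine by CRT: x ≡ 1 (mod 41), x ≡ 6 (mod 23) ⇒ x ≡ 903 (mod 943).

903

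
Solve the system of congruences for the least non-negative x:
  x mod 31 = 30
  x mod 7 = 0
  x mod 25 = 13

The moduli are pairwise coprime; N = 31·7·25 = 5425.
N/31 = 175; 175 ≡ 20 (mod 31); 20·14 ≡ 1, so inverse 14.
N/7 = 775; 775 ≡ 5 (mod 7); 5·3 ≡ 1, so inverse 3.
N/25 = 217; 217 ≡ 17 (mod 25); 17·3 ≡ 1, so inverse 3.
x ≡ 30·175·14 + 0·775·3 + 13·217·3 = 81963.
81963 mod 5425 = 588.

588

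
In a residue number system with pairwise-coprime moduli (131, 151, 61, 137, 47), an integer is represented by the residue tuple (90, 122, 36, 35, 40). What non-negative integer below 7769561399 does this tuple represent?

280803044

From x ≡ 90 (mod 131) write x = 90 + 131t. Substituting into x ≡ 122 (mod 151) gives 131t ≡ 32 (mod 151), and since 131⁻¹ ≡ 83 (mod 151), t ≡ 89. Hence x ≡ 90 + 131·89 = 11749 (mod 19781).
From x ≡ 11749 (mod 19781) write x = 11749 + 19781t. Substituting into x ≡ 36 (mod 61) gives 19781t ≡ 60 (mod 61), and since 17⁻¹ ≡ 18 (mod 61), t ≡ 43. Hence x ≡ 11749 + 19781·43 = 862332 (mod 1206641).
From x ≡ 862332 (mod 1206641) write x = 862332 + 1206641t. Substituting into x ≡ 35 (mod 137) gives 1206641t ≡ 118 (mod 137), and since 82⁻¹ ≡ 132 (mod 137), t ≡ 95. Hence x ≡ 862332 + 1206641·95 = 115493227 (mod 165309817).
From x ≡ 115493227 (mod 165309817) write x = 115493227 + 165309817t. Substituting into x ≡ 40 (mod 47) gives 165309817t ≡ 7 (mod 47), and since 7⁻¹ ≡ 27 (mod 47), t ≡ 1. Hence x ≡ 115493227 + 165309817·1 = 280803044 (mod 7769561399).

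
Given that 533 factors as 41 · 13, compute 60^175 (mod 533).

44

Mod 41: 60 ≡ 19; by Fermat, exponent reduces to 175 mod 40 = 15; 19^15 ≡ 3 (mod 41).
Mod 13: 60 ≡ 8; by Fermat, exponent reduces to 175 mod 12 = 7; 8^7 ≡ 5 (mod 13).
Combine by CRT: x ≡ 3 (mod 41), x ≡ 5 (mod 13) ⇒ x ≡ 44 (mod 533).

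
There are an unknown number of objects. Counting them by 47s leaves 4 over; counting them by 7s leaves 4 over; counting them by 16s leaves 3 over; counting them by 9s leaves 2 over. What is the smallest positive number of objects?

7571

Combine the congruences pairwise.
From N ≡ 4 (mod 47) write N = 4 + 47t. Substituting into N ≡ 4 (mod 7) gives 47t ≡ 0 (mod 7), and since 5⁻¹ ≡ 3 (mod 7), t ≡ 0. Hence N ≡ 4 + 47·0 = 4 (mod 329).
From N ≡ 4 (mod 329) write N = 4 + 329t. Substituting into N ≡ 3 (mod 16) gives 329t ≡ 15 (mod 16), and since 9⁻¹ ≡ 9 (mod 16), t ≡ 7. Hence N ≡ 4 + 329·7 = 2307 (mod 5264).
From N ≡ 2307 (mod 5264) write N = 2307 + 5264t. Substituting into N ≡ 2 (mod 9) gives 5264t ≡ 8 (mod 9), and since 8⁻¹ ≡ 8 (mod 9), t ≡ 1. Hence N ≡ 2307 + 5264·1 = 7571 (mod 47376).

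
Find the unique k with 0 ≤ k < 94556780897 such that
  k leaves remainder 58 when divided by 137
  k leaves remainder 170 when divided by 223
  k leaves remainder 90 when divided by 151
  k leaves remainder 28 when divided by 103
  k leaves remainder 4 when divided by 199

From k ≡ 58 (mod 137) write k = 58 + 137t. Substituting into k ≡ 170 (mod 223) gives 137t ≡ 112 (mod 223), and since 137⁻¹ ≡ 70 (mod 223), t ≡ 35. Hence k ≡ 58 + 137·35 = 4853 (mod 30551).
From k ≡ 4853 (mod 30551) write k = 4853 + 30551t. Substituting into k ≡ 90 (mod 151) gives 30551t ≡ 69 (mod 151), and since 49⁻¹ ≡ 37 (mod 151), t ≡ 137. Hence k ≡ 4853 + 30551·137 = 4190340 (mod 4613201).
From k ≡ 4190340 (mod 4613201) write k = 4190340 + 4613201t. Substituting into k ≡ 28 (mod 103) gives 4613201t ≡ 37 (mod 103), and since 37⁻¹ ≡ 39 (mod 103), t ≡ 1. Hence k ≡ 4190340 + 4613201·1 = 8803541 (mod 475159703).
From k ≡ 8803541 (mod 475159703) write k = 8803541 + 475159703t. Substituting into k ≡ 4 (mod 199) gives 475159703t ≡ 24 (mod 199), and since 40⁻¹ ≡ 5 (mod 199), t ≡ 120. Hence k ≡ 8803541 + 475159703·120 = 57027967901 (mod 94556780897).

57027967901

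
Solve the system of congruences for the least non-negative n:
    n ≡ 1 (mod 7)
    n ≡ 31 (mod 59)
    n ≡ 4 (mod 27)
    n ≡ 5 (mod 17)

From n ≡ 1 (mod 7) write n = 1 + 7t. Substituting into n ≡ 31 (mod 59) gives 7t ≡ 30 (mod 59), and since 7⁻¹ ≡ 17 (mod 59), t ≡ 38. Hence n ≡ 1 + 7·38 = 267 (mod 413).
From n ≡ 267 (mod 413) write n = 267 + 413t. Substituting into n ≡ 4 (mod 27) gives 413t ≡ 7 (mod 27), and since 8⁻¹ ≡ 17 (mod 27), t ≡ 11. Hence n ≡ 267 + 413·11 = 4810 (mod 11151).
From n ≡ 4810 (mod 11151) write n = 4810 + 11151t. Substituting into n ≡ 5 (mod 17) gives 11151t ≡ 6 (mod 17), and since 16⁻¹ ≡ 16 (mod 17), t ≡ 11. Hence n ≡ 4810 + 11151·11 = 127471 (mod 189567).

127471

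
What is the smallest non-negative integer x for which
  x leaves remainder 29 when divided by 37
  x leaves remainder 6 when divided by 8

From x ≡ 29 (mod 37) write x = 29 + 37t. Substituting into x ≡ 6 (mod 8) gives 37t ≡ 1 (mod 8), and since 5⁻¹ ≡ 5 (mod 8), t ≡ 5. Hence x ≡ 29 + 37·5 = 214 (mod 296).

214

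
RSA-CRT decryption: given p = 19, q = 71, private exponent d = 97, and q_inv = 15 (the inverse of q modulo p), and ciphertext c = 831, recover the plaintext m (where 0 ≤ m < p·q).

d_p = d mod (p−1) = 97 mod 18 = 7; d_q = d mod (q−1) = 27.
m₁ = c^(d_p) mod p: c ≡ 14 (mod 19), and 14^7 mod 19 = 3.
m₂ = c^(d_q) mod q: c ≡ 50 (mod 71), and 50^27 mod 71 = 36.
h = q_inv·(m₁ − m₂) mod p = 15·(3 − 36) mod 19 = 18.
m = m₂ + h·q = 36 + 18·71 = 1314.

1314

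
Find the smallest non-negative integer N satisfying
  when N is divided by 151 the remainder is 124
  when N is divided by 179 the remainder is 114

21415

From N ≡ 124 (mod 151) write N = 124 + 151t. Substituting into N ≡ 114 (mod 179) gives 151t ≡ 169 (mod 179), and since 151⁻¹ ≡ 147 (mod 179), t ≡ 141. Hence N ≡ 124 + 151·141 = 21415 (mod 27029).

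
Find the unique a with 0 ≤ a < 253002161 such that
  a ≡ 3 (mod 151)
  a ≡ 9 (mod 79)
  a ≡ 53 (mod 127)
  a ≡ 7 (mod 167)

From a ≡ 3 (mod 151) write a = 3 + 151t. Substituting into a ≡ 9 (mod 79) gives 151t ≡ 6 (mod 79), and since 72⁻¹ ≡ 45 (mod 79), t ≡ 33. Hence a ≡ 3 + 151·33 = 4986 (mod 11929).
From a ≡ 4986 (mod 11929) write a = 4986 + 11929t. Substituting into a ≡ 53 (mod 127) gives 11929t ≡ 20 (mod 127), and since 118⁻¹ ≡ 14 (mod 127), t ≡ 26. Hence a ≡ 4986 + 11929·26 = 315140 (mod 1514983).
From a ≡ 315140 (mod 1514983) write a = 315140 + 1514983t. Substituting into a ≡ 7 (mod 167) gives 1514983t ≡ 163 (mod 167), and since 126⁻¹ ≡ 57 (mod 167), t ≡ 106. Hence a ≡ 315140 + 1514983·106 = 160903338 (mod 253002161).

160903338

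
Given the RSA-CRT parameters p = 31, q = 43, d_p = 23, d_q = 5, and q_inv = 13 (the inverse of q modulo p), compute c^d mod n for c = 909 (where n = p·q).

1068

m₁ = c^(d_p) mod p: c ≡ 10 (mod 31), and 10^23 mod 31 = 14.
m₂ = c^(d_q) mod q: c ≡ 6 (mod 43), and 6^5 mod 43 = 36.
h = q_inv·(m₁ − m₂) mod p = 13·(14 − 36) mod 31 = 24.
m = m₂ + h·q = 36 + 24·43 = 1068.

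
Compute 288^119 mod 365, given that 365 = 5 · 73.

Mod 5: 288 ≡ 3; by Fermat, exponent reduces to 119 mod 4 = 3; 3^3 ≡ 2 (mod 5).
Mod 73: 288 ≡ 69; by Fermat, exponent reduces to 119 mod 72 = 47; 69^47 ≡ 57 (mod 73).
Combine by CRT: x ≡ 2 (mod 5), x ≡ 57 (mod 73) ⇒ x ≡ 57 (mod 365).

57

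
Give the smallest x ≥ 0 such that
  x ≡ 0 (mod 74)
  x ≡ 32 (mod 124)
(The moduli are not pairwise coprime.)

Combine the congruences pairwise.
gcd(74, 124) = 2 and 2 | (32 − 0), so the pair is consistent; merging gives x ≡ 3256 (mod 4588), where 4588 = lcm(74, 124).
The solution is unique modulo lcm(74, 124) = 4588.

3256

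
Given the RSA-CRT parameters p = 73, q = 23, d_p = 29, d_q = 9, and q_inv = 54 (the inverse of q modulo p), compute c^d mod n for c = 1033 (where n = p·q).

m₁ = c^(d_p) mod p: c ≡ 11 (mod 73), and 11^29 mod 73 = 31.
m₂ = c^(d_q) mod q: c ≡ 21 (mod 23), and 21^9 mod 23 = 17.
h = q_inv·(m₁ − m₂) mod p = 54·(31 − 17) mod 73 = 26.
m = m₂ + h·q = 17 + 26·23 = 615.

615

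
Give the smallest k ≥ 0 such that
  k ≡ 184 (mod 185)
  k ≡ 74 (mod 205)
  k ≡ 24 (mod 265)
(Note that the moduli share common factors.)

Combine the congruences pairwise.
gcd(185, 205) = 5 and 5 | (74 − 184), so the pair is consistent; merging gives k ≡ 4994 (mod 7585), where 7585 = lcm(185, 205).
gcd(7585, 265) = 5 and 5 | (24 − 4994), so the pair is consistent; merging gives k ≡ 20164 (mod 402005), where 402005 = lcm(7585, 265).
The solution is unique modulo lcm(185, 205, 265) = 402005.

20164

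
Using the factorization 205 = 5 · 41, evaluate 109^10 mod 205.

196

Mod 5: 109 ≡ 4; by Fermat, exponent reduces to 10 mod 4 = 2; 4^2 ≡ 1 (mod 5).
Mod 41: 109 ≡ 27; 27^10 ≡ 32 (mod 41).
Combine by CRT: x ≡ 1 (mod 5), x ≡ 32 (mod 41) ⇒ x ≡ 196 (mod 205).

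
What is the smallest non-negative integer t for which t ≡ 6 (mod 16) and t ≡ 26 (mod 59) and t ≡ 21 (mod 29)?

The moduli are pairwise coprime; N = 16·59·29 = 27376.
N/16 = 1711; 1711 ≡ 15 (mod 16); 15·15 ≡ 1, so inverse 15.
N/59 = 464; 464 ≡ 51 (mod 59); 51·22 ≡ 1, so inverse 22.
N/29 = 944; 944 ≡ 16 (mod 29); 16·20 ≡ 1, so inverse 20.
t ≡ 6·1711·15 + 26·464·22 + 21·944·20 = 815878.
815878 mod 27376 = 21974.

21974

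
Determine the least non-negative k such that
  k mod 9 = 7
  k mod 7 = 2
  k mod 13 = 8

268

From k ≡ 7 (mod 9) write k = 7 + 9t. Substituting into k ≡ 2 (mod 7) gives 9t ≡ 2 (mod 7), and since 2⁻¹ ≡ 4 (mod 7), t ≡ 1. Hence k ≡ 7 + 9·1 = 16 (mod 63).
From k ≡ 16 (mod 63) write k = 16 + 63t. Substituting into k ≡ 8 (mod 13) gives 63t ≡ 5 (mod 13), and since 11⁻¹ ≡ 6 (mod 13), t ≡ 4. Hence k ≡ 16 + 63·4 = 268 (mod 819).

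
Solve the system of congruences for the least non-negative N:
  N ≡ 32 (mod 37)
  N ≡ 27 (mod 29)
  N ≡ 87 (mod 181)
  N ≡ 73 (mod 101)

From N ≡ 32 (mod 37) write N = 32 + 37t. Substituting into N ≡ 27 (mod 29) gives 37t ≡ 24 (mod 29), and since 8⁻¹ ≡ 11 (mod 29), t ≡ 3. Hence N ≡ 32 + 37·3 = 143 (mod 1073).
From N ≡ 143 (mod 1073) write N = 143 + 1073t. Substituting into N ≡ 87 (mod 181) gives 1073t ≡ 125 (mod 181), and since 168⁻¹ ≡ 167 (mod 181), t ≡ 60. Hence N ≡ 143 + 1073·60 = 64523 (mod 194213).
From N ≡ 64523 (mod 194213) write N = 64523 + 194213t. Substituting into N ≡ 73 (mod 101) gives 194213t ≡ 89 (mod 101), and since 91⁻¹ ≡ 10 (mod 101), t ≡ 82. Hence N ≡ 64523 + 194213·82 = 15989989 (mod 19615513).

15989989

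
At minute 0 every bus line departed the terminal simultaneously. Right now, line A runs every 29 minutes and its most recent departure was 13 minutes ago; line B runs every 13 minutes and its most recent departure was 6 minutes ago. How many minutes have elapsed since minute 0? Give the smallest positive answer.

71

From t ≡ 13 (mod 29) write t = 13 + 29s. Substituting into t ≡ 6 (mod 13) gives 29s ≡ 6 (mod 13), and since 3⁻¹ ≡ 9 (mod 13), s ≡ 2. Hence t ≡ 13 + 29·2 = 71 (mod 377).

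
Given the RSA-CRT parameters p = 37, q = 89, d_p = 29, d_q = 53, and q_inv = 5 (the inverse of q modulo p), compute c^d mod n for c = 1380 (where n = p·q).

360

m₁ = c^(d_p) mod p: c ≡ 11 (mod 37), and 11^29 mod 37 = 27.
m₂ = c^(d_q) mod q: c ≡ 45 (mod 89), and 45^53 mod 89 = 4.
h = q_inv·(m₁ − m₂) mod p = 5·(27 − 4) mod 37 = 4.
m = m₂ + h·q = 4 + 4·89 = 360.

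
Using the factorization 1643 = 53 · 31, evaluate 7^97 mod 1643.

276

Mod 53: 7 ≡ 7; by Fermat, exponent reduces to 97 mod 52 = 45; 7^45 ≡ 11 (mod 53).
Mod 31: 7 ≡ 7; by Fermat, exponent reduces to 97 mod 30 = 7; 7^7 ≡ 28 (mod 31).
Combine by CRT: x ≡ 11 (mod 53), x ≡ 28 (mod 31) ⇒ x ≡ 276 (mod 1643).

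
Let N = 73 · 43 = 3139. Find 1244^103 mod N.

2260

Mod 73: 1244 ≡ 3; by Fermat, exponent reduces to 103 mod 72 = 31; 3^31 ≡ 70 (mod 73).
Mod 43: 1244 ≡ 40; by Fermat, exponent reduces to 103 mod 42 = 19; 40^19 ≡ 24 (mod 43).
Combine by CRT: x ≡ 70 (mod 73), x ≡ 24 (mod 43) ⇒ x ≡ 2260 (mod 3139).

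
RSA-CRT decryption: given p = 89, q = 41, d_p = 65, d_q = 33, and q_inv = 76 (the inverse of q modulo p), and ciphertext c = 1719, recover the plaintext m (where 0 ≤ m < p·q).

1391

m₁ = c^(d_p) mod p: c ≡ 28 (mod 89), and 28^65 mod 89 = 56.
m₂ = c^(d_q) mod q: c ≡ 38 (mod 41), and 38^33 mod 41 = 38.
h = q_inv·(m₁ − m₂) mod p = 76·(56 − 38) mod 89 = 33.
m = m₂ + h·q = 38 + 33·41 = 1391.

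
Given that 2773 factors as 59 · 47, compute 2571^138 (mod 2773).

2116

Mod 59: 2571 ≡ 34; by Fermat, exponent reduces to 138 mod 58 = 22; 34^22 ≡ 51 (mod 59).
Mod 47: 2571 ≡ 33; since 46 | 138, by Fermat 33^138 ≡ 1 (mod 47).
Combine by CRT: x ≡ 51 (mod 59), x ≡ 1 (mod 47) ⇒ x ≡ 2116 (mod 2773).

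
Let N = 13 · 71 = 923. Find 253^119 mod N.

Mod 13: 253 ≡ 6; by Fermat, exponent reduces to 119 mod 12 = 11; 6^11 ≡ 11 (mod 13).
Mod 71: 253 ≡ 40; by Fermat, exponent reduces to 119 mod 70 = 49; 40^49 ≡ 54 (mod 71).
Combine by CRT: x ≡ 11 (mod 13), x ≡ 54 (mod 71) ⇒ x ≡ 622 (mod 923).

622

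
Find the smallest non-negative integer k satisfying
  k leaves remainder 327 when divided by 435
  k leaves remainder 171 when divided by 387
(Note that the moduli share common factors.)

12942

Combine the congruences pairwise.
gcd(435, 387) = 3 and 3 | (171 − 327), so the pair is consistent; merging gives k ≡ 12942 (mod 56115), where 56115 = lcm(435, 387).
The solution is unique modulo lcm(435, 387) = 56115.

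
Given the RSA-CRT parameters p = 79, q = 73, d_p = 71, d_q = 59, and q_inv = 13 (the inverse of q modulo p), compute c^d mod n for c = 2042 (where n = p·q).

4129

m₁ = c^(d_p) mod p: c ≡ 67 (mod 79), and 67^71 mod 79 = 21.
m₂ = c^(d_q) mod q: c ≡ 71 (mod 73), and 71^59 mod 73 = 41.
h = q_inv·(m₁ − m₂) mod p = 13·(21 − 41) mod 79 = 56.
m = m₂ + h·q = 41 + 56·73 = 4129.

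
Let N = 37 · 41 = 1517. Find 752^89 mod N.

Mod 37: 752 ≡ 12; by Fermat, exponent reduces to 89 mod 36 = 17; 12^17 ≡ 34 (mod 37).
Mod 41: 752 ≡ 14; by Fermat, exponent reduces to 89 mod 40 = 9; 14^9 ≡ 14 (mod 41).
Combine by CRT: x ≡ 34 (mod 37), x ≡ 14 (mod 41) ⇒ x ≡ 219 (mod 1517).

219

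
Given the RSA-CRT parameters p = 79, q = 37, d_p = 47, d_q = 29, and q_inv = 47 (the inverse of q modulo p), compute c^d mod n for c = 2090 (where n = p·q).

m₁ = c^(d_p) mod p: c ≡ 36 (mod 79), and 36^47 mod 79 = 9.
m₂ = c^(d_q) mod q: c ≡ 18 (mod 37), and 18^29 mod 37 = 20.
h = q_inv·(m₁ − m₂) mod p = 47·(9 − 20) mod 79 = 36.
m = m₂ + h·q = 20 + 36·37 = 1352.

1352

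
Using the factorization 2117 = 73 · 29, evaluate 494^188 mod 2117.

1306

Mod 73: 494 ≡ 56; by Fermat, exponent reduces to 188 mod 72 = 44; 56^44 ≡ 65 (mod 73).
Mod 29: 494 ≡ 1; by Fermat, exponent reduces to 188 mod 28 = 20; 1^20 ≡ 1 (mod 29).
Combine by CRT: x ≡ 65 (mod 73), x ≡ 1 (mod 29) ⇒ x ≡ 1306 (mod 2117).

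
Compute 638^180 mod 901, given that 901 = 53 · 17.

543

Mod 53: 638 ≡ 2; by Fermat, exponent reduces to 180 mod 52 = 24; 2^24 ≡ 13 (mod 53).
Mod 17: 638 ≡ 9; by Fermat, exponent reduces to 180 mod 16 = 4; 9^4 ≡ 16 (mod 17).
Combine by CRT: x ≡ 13 (mod 53), x ≡ 16 (mod 17) ⇒ x ≡ 543 (mod 901).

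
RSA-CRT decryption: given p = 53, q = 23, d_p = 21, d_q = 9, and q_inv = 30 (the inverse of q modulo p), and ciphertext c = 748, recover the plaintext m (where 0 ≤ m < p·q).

m₁ = c^(d_p) mod p: c ≡ 6 (mod 53), and 6^21 mod 53 = 7.
m₂ = c^(d_q) mod q: c ≡ 12 (mod 23), and 12^9 mod 23 = 4.
h = q_inv·(m₁ − m₂) mod p = 30·(7 − 4) mod 53 = 37.
m = m₂ + h·q = 4 + 37·23 = 855.

855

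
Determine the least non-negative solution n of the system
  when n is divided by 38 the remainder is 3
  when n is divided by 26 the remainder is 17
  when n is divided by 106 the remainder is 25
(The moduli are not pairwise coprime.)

7869

gcd(38, 26) = 2 and 2 | (17 − 3), so the pair is consistent; merging gives n ≡ 459 (mod 494), where 494 = lcm(38, 26).
gcd(494, 106) = 2 and 2 | (25 − 459), so the pair is consistent; merging gives n ≡ 7869 (mod 26182), where 26182 = lcm(494, 106).
The solution is unique modulo lcm(38, 26, 106) = 26182.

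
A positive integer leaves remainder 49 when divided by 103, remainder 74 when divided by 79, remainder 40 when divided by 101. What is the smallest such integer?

420907

The moduli are pairwise coprime; M = 103·79·101 = 821837.
M/103 = 7979; 7979 ≡ 48 (mod 103); 48·88 ≡ 1, so inverse 88.
M/79 = 10403; 10403 ≡ 54 (mod 79); 54·60 ≡ 1, so inverse 60.
M/101 = 8137; 8137 ≡ 57 (mod 101); 57·39 ≡ 1, so inverse 39.
N ≡ 49·7979·88 + 74·10403·60 + 40·8137·39 = 93288488.
93288488 mod 821837 = 420907.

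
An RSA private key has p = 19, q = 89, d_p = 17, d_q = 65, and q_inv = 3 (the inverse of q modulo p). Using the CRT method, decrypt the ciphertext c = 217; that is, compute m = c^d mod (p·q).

639

m₁ = c^(d_p) mod p: c ≡ 8 (mod 19), and 8^17 mod 19 = 12.
m₂ = c^(d_q) mod q: c ≡ 39 (mod 89), and 39^65 mod 89 = 16.
h = q_inv·(m₁ − m₂) mod p = 3·(12 − 16) mod 19 = 7.
m = m₂ + h·q = 16 + 7·89 = 639.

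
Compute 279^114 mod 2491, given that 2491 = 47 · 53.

Mod 47: 279 ≡ 44; by Fermat, exponent reduces to 114 mod 46 = 22; 44^22 ≡ 16 (mod 47).
Mod 53: 279 ≡ 14; by Fermat, exponent reduces to 114 mod 52 = 10; 14^10 ≡ 29 (mod 53).
Combine by CRT: x ≡ 16 (mod 47), x ≡ 29 (mod 53) ⇒ x ≡ 1990 (mod 2491).

1990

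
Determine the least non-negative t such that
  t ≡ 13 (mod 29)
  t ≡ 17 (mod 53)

From t ≡ 13 (mod 29) write t = 13 + 29s. Substituting into t ≡ 17 (mod 53) gives 29s ≡ 4 (mod 53), and since 29⁻¹ ≡ 11 (mod 53), s ≡ 44. Hence t ≡ 13 + 29·44 = 1289 (mod 1537).

1289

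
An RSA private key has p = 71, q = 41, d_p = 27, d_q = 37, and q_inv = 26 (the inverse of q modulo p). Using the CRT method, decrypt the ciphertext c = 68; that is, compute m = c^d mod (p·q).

m₁ = c^(d_p) mod p: c ≡ 68 (mod 71), and 68^27 mod 71 = 22.
m₂ = c^(d_q) mod q: c ≡ 27 (mod 41), and 27^37 mod 41 = 14.
h = q_inv·(m₁ − m₂) mod p = 26·(22 − 14) mod 71 = 66.
m = m₂ + h·q = 14 + 66·41 = 2720.

2720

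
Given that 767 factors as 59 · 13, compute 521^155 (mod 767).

261

Mod 59: 521 ≡ 49; by Fermat, exponent reduces to 155 mod 58 = 39; 49^39 ≡ 25 (mod 59).
Mod 13: 521 ≡ 1; by Fermat, exponent reduces to 155 mod 12 = 11; 1^11 ≡ 1 (mod 13).
Combine by CRT: x ≡ 25 (mod 59), x ≡ 1 (mod 13) ⇒ x ≡ 261 (mod 767).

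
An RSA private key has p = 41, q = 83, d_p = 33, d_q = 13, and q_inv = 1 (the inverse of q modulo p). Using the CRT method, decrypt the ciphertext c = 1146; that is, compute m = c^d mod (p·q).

m₁ = c^(d_p) mod p: c ≡ 39 (mod 41), and 39^33 mod 41 = 8.
m₂ = c^(d_q) mod q: c ≡ 67 (mod 83), and 67^13 mod 83 = 56.
h = q_inv·(m₁ − m₂) mod p = 1·(8 − 56) mod 41 = 34.
m = m₂ + h·q = 56 + 34·83 = 2878.

2878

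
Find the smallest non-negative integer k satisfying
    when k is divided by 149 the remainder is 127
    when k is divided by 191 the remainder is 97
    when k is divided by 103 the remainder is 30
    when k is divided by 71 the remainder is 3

The moduli are pairwise coprime; N = 149·191·103·71 = 208120667.
N/149 = 1396783; 1396783 ≡ 57 (mod 149); 57·34 ≡ 1, so inverse 34.
N/191 = 1089637; 1089637 ≡ 173 (mod 191); 173·53 ≡ 1, so inverse 53.
N/103 = 2020589; 2020589 ≡ 38 (mod 103); 38·19 ≡ 1, so inverse 19.
N/71 = 2931277; 2931277 ≡ 42 (mod 71); 42·22 ≡ 1, so inverse 22.
k ≡ 127·1396783·34 + 97·1089637·53 + 30·2020589·19 + 3·2931277·22 = 12978332823.
12978332823 mod 208120667 = 74851469.

74851469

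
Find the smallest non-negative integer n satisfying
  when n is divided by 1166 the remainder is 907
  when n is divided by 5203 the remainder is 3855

gcd(1166, 5203) = 11 and 11 | (3855 − 907), so the pair is consistent; merging gives n ≡ 76697 (mod 551518), where 551518 = lcm(1166, 5203).
The solution is unique modulo lcm(1166, 5203) = 551518.

76697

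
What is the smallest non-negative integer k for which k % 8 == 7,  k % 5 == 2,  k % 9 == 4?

The moduli are pairwise coprime; N = 8·5·9 = 360.
N/8 = 45; 45 ≡ 5 (mod 8); 5·5 ≡ 1, so inverse 5.
N/5 = 72; 72 ≡ 2 (mod 5); 2·3 ≡ 1, so inverse 3.
N/9 = 40; 40 ≡ 4 (mod 9); 4·7 ≡ 1, so inverse 7.
k ≡ 7·45·5 + 2·72·3 + 4·40·7 = 3127.
3127 mod 360 = 247.

247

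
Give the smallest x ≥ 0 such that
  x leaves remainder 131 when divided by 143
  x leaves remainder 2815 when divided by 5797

37597

gcd(143, 5797) = 11 and 11 | (2815 − 131), so the pair is consistent; merging gives x ≡ 37597 (mod 75361), where 75361 = lcm(143, 5797).
The solution is unique modulo lcm(143, 5797) = 75361.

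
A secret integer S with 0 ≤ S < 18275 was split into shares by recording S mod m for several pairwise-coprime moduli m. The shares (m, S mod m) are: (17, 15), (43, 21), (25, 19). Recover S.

The moduli are pairwise coprime; N = 17·43·25 = 18275.
N/17 = 1075; 1075 ≡ 4 (mod 17); 4·13 ≡ 1, so inverse 13.
N/43 = 425; 425 ≡ 38 (mod 43); 38·17 ≡ 1, so inverse 17.
N/25 = 731; 731 ≡ 6 (mod 25); 6·21 ≡ 1, so inverse 21.
S ≡ 15·1075·13 + 21·425·17 + 19·731·21 = 653019.
653019 mod 18275 = 13394.

13394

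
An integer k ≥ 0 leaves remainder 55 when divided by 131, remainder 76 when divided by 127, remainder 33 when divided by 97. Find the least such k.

The moduli are pairwise coprime; N = 131·127·97 = 1613789.
N/131 = 12319; 12319 ≡ 5 (mod 131); 5·105 ≡ 1, so inverse 105.
N/127 = 12707; 12707 ≡ 7 (mod 127); 7·109 ≡ 1, so inverse 109.
N/97 = 16637; 16637 ≡ 50 (mod 97); 50·33 ≡ 1, so inverse 33.
k ≡ 55·12319·105 + 76·12707·109 + 33·16637·33 = 194524706.
194524706 mod 1613789 = 870026.

870026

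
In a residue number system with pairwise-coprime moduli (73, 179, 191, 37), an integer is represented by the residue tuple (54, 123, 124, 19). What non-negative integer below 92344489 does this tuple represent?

The moduli are pairwise coprime; N = 73·179·191·37 = 92344489.
N/73 = 1264993; 1264993 ≡ 49 (mod 73); 49·3 ≡ 1, so inverse 3.
N/179 = 515891; 515891 ≡ 13 (mod 179); 13·124 ≡ 1, so inverse 124.
N/191 = 483479; 483479 ≡ 58 (mod 191); 58·56 ≡ 1, so inverse 56.
N/37 = 2495797; 2495797 ≡ 36 (mod 37); 36·36 ≡ 1, so inverse 36.
x ≡ 54·1264993·3 + 123·515891·124 + 124·483479·56 + 19·2495797·36 = 13137701722.
13137701722 mod 92344489 = 24784284.

24784284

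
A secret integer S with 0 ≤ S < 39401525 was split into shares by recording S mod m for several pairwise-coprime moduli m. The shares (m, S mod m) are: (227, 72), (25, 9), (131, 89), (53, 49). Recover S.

17962809

From S ≡ 72 (mod 227) write S = 72 + 227t. Substituting into S ≡ 9 (mod 25) gives 227t ≡ 12 (mod 25), and since 2⁻¹ ≡ 13 (mod 25), t ≡ 6. Hence S ≡ 72 + 227·6 = 1434 (mod 5675).
From S ≡ 1434 (mod 5675) write S = 1434 + 5675t. Substituting into S ≡ 89 (mod 131) gives 5675t ≡ 96 (mod 131), and since 42⁻¹ ≡ 78 (mod 131), t ≡ 21. Hence S ≡ 1434 + 5675·21 = 120609 (mod 743425).
From S ≡ 120609 (mod 743425) write S = 120609 + 743425t. Substituting into S ≡ 49 (mod 53) gives 743425t ≡ 15 (mod 53), and since 47⁻¹ ≡ 44 (mod 53), t ≡ 24. Hence S ≡ 120609 + 743425·24 = 17962809 (mod 39401525).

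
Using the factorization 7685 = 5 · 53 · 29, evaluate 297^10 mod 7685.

Mod 5: 297 ≡ 2; by Fermat, exponent reduces to 10 mod 4 = 2; 2^2 ≡ 4 (mod 5).
Mod 53: 297 ≡ 32; 32^10 ≡ 40 (mod 53).
Mod 29: 297 ≡ 7; 7^10 ≡ 24 (mod 29).
Combine by CRT: x ≡ 4 (mod 5), x ≡ 40 (mod 53), x ≡ 24 (mod 29) ⇒ x ≡ 2054 (mod 7685).

2054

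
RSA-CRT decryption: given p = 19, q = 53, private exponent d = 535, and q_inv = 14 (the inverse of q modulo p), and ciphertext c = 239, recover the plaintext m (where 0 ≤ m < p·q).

d_p = d mod (p−1) = 535 mod 18 = 13; d_q = d mod (q−1) = 15.
m₁ = c^(d_p) mod p: c ≡ 11 (mod 19), and 11^13 mod 19 = 11.
m₂ = c^(d_q) mod q: c ≡ 27 (mod 53), and 27^15 mod 53 = 19.
h = q_inv·(m₁ − m₂) mod p = 14·(11 − 19) mod 19 = 2.
m = m₂ + h·q = 19 + 2·53 = 125.

125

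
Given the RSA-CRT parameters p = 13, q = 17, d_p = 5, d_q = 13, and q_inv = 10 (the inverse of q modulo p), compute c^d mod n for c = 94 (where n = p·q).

m₁ = c^(d_p) mod p: c ≡ 3 (mod 13), and 3^5 mod 13 = 9.
m₂ = c^(d_q) mod q: c ≡ 9 (mod 17), and 9^13 mod 17 = 8.
h = q_inv·(m₁ − m₂) mod p = 10·(9 − 8) mod 13 = 10.
m = m₂ + h·q = 8 + 10·17 = 178.

178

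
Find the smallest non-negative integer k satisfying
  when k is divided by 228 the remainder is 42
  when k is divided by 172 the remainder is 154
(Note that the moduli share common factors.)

498

gcd(228, 172) = 4 and 4 | (154 − 42), so the pair is consistent; merging gives k ≡ 498 (mod 9804), where 9804 = lcm(228, 172).
The solution is unique modulo lcm(228, 172) = 9804.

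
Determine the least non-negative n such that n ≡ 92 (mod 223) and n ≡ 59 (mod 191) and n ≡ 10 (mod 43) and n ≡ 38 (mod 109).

From n ≡ 92 (mod 223) write n = 92 + 223t. Substituting into n ≡ 59 (mod 191) gives 223t ≡ 158 (mod 191), and since 32⁻¹ ≡ 6 (mod 191), t ≡ 184. Hence n ≡ 92 + 223·184 = 41124 (mod 42593).
From n ≡ 41124 (mod 42593) write n = 41124 + 42593t. Substituting into n ≡ 10 (mod 43) gives 42593t ≡ 37 (mod 43), and since 23⁻¹ ≡ 15 (mod 43), t ≡ 39. Hence n ≡ 41124 + 42593·39 = 1702251 (mod 1831499).
From n ≡ 1702251 (mod 1831499) write n = 1702251 + 1831499t. Substituting into n ≡ 38 (mod 109) gives 1831499t ≡ 40 (mod 109), and since 81⁻¹ ≡ 35 (mod 109), t ≡ 92. Hence n ≡ 1702251 + 1831499·92 = 170200159 (mod 199633391).

170200159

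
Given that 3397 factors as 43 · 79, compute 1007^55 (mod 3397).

2953

Mod 43: 1007 ≡ 18; by Fermat, exponent reduces to 55 mod 42 = 13; 18^13 ≡ 29 (mod 43).
Mod 79: 1007 ≡ 59; 59^55 ≡ 30 (mod 79).
Combine by CRT: x ≡ 29 (mod 43), x ≡ 30 (mod 79) ⇒ x ≡ 2953 (mod 3397).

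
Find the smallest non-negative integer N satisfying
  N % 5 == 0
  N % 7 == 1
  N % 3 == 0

15

The moduli are pairwise coprime; M = 5·7·3 = 105.
M/5 = 21; 21 ≡ 1 (mod 5), inverse 1.
M/7 = 15; 15 ≡ 1 (mod 7), inverse 1.
M/3 = 35; 35 ≡ 2 (mod 3); 2·2 ≡ 1, so inverse 2.
N ≡ 0·21·1 + 1·15·1 + 0·35·2 = 15.
15 mod 105 = 15.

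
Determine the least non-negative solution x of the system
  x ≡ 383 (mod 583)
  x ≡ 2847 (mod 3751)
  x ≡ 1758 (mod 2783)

2230941

gcd(583, 3751) = 11 and 11 | (2847 − 383), so the pair is consistent; merging gives x ≡ 44108 (mod 198803), where 198803 = lcm(583, 3751).
gcd(198803, 2783) = 121 and 121 | (1758 − 44108), so the pair is consistent; merging gives x ≡ 2230941 (mod 4572469), where 4572469 = lcm(198803, 2783).
The solution is unique modulo lcm(583, 3751, 2783) = 4572469.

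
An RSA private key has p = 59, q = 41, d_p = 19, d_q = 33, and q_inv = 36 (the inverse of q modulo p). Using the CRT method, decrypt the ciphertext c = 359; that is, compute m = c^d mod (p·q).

m₁ = c^(d_p) mod p: c ≡ 5 (mod 59), and 5^19 mod 59 = 15.
m₂ = c^(d_q) mod q: c ≡ 31 (mod 41), and 31^33 mod 41 = 25.
h = q_inv·(m₁ − m₂) mod p = 36·(15 − 25) mod 59 = 53.
m = m₂ + h·q = 25 + 53·41 = 2198.

2198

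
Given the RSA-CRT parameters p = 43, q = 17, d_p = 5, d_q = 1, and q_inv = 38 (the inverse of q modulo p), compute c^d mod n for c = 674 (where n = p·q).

708

m₁ = c^(d_p) mod p: c ≡ 29 (mod 43), and 29^5 mod 43 = 20.
m₂ = c^(d_q) mod q: c ≡ 11 (mod 17), and 11^1 mod 17 = 11.
h = q_inv·(m₁ − m₂) mod p = 38·(20 − 11) mod 43 = 41.
m = m₂ + h·q = 11 + 41·17 = 708.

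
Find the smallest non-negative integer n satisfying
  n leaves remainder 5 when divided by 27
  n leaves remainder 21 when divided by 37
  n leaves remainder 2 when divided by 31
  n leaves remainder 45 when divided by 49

The moduli are pairwise coprime; M = 27·37·31·49 = 1517481.
M/27 = 56203; 56203 ≡ 16 (mod 27); 16·22 ≡ 1, so inverse 22.
M/37 = 41013; 41013 ≡ 17 (mod 37); 17·24 ≡ 1, so inverse 24.
M/31 = 48951; 48951 ≡ 2 (mod 31); 2·16 ≡ 1, so inverse 16.
M/49 = 30969; 30969 ≡ 1 (mod 49), inverse 1.
n ≡ 5·56203·22 + 21·41013·24 + 2·48951·16 + 45·30969·1 = 29812919.
29812919 mod 1517481 = 980780.

980780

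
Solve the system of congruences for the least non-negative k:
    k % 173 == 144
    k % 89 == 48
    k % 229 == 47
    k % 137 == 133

The moduli are pairwise coprime; N = 173·89·229·137 = 483050081.
N/173 = 2792197; 2792197 ≡ 150 (mod 173); 150·15 ≡ 1, so inverse 15.
N/89 = 5427529; 5427529 ≡ 42 (mod 89); 42·53 ≡ 1, so inverse 53.
N/229 = 2109389; 2109389 ≡ 70 (mod 229); 70·36 ≡ 1, so inverse 36.
N/137 = 3525913; 3525913 ≡ 81 (mod 137); 81·22 ≡ 1, so inverse 22.
k ≡ 144·2792197·15 + 48·5427529·53 + 47·2109389·36 + 133·3525913·22 = 33724686922.
33724686922 mod 483050081 = 394231333.

394231333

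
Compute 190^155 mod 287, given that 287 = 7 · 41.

Mod 7: 190 ≡ 1; by Fermat, exponent reduces to 155 mod 6 = 5; 1^5 ≡ 1 (mod 7).
Mod 41: 190 ≡ 26; by Fermat, exponent reduces to 155 mod 40 = 35; 26^35 ≡ 38 (mod 41).
Combine by CRT: x ≡ 1 (mod 7), x ≡ 38 (mod 41) ⇒ x ≡ 120 (mod 287).

120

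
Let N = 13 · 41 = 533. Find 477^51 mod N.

53

Mod 13: 477 ≡ 9; by Fermat, exponent reduces to 51 mod 12 = 3; 9^3 ≡ 1 (mod 13).
Mod 41: 477 ≡ 26; by Fermat, exponent reduces to 51 mod 40 = 11; 26^11 ≡ 12 (mod 41).
Combine by CRT: x ≡ 1 (mod 13), x ≡ 12 (mod 41) ⇒ x ≡ 53 (mod 533).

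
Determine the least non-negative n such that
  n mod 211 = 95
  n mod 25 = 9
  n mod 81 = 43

Combine the congruences pairwise.
From n ≡ 95 (mod 211) write n = 95 + 211t. Substituting into n ≡ 9 (mod 25) gives 211t ≡ 14 (mod 25), and since 11⁻¹ ≡ 16 (mod 25), t ≡ 24. Hence n ≡ 95 + 211·24 = 5159 (mod 5275).
From n ≡ 5159 (mod 5275) write n = 5159 + 5275t. Substituting into n ≡ 43 (mod 81) gives 5275t ≡ 68 (mod 81), and since 10⁻¹ ≡ 73 (mod 81), t ≡ 23. Hence n ≡ 5159 + 5275·23 = 126484 (mod 427275).

126484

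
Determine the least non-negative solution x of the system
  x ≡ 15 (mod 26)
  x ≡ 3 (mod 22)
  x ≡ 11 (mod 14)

Combine the congruences pairwise.
gcd(26, 22) = 2 and 2 | (3 − 15), so the pair is consistent; merging gives x ≡ 223 (mod 286), where 286 = lcm(26, 22).
gcd(286, 14) = 2 and 2 | (11 − 223), so the pair is consistent; merging gives x ≡ 795 (mod 2002), where 2002 = lcm(286, 14).
The solution is unique modulo lcm(26, 22, 14) = 2002.

795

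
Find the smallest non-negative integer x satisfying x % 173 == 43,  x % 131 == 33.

1081

From x ≡ 43 (mod 173) write x = 43 + 173t. Substituting into x ≡ 33 (mod 131) gives 173t ≡ 121 (mod 131), and since 42⁻¹ ≡ 78 (mod 131), t ≡ 6. Hence x ≡ 43 + 173·6 = 1081 (mod 22663).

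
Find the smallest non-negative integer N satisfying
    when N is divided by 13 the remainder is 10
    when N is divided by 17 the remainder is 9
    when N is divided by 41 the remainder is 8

The moduli are pairwise coprime; M = 13·17·41 = 9061.
M/13 = 697; 697 ≡ 8 (mod 13); 8·5 ≡ 1, so inverse 5.
M/17 = 533; 533 ≡ 6 (mod 17); 6·3 ≡ 1, so inverse 3.
M/41 = 221; 221 ≡ 16 (mod 41); 16·18 ≡ 1, so inverse 18.
N ≡ 10·697·5 + 9·533·3 + 8·221·18 = 81065.
81065 mod 9061 = 8577.

8577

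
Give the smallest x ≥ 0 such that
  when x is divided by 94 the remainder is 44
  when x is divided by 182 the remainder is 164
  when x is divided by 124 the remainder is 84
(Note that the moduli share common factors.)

3804

gcd(94, 182) = 2 and 2 | (164 − 44), so the pair is consistent; merging gives x ≡ 3804 (mod 8554), where 8554 = lcm(94, 182).
gcd(8554, 124) = 2 and 2 | (84 − 3804), so the pair is consistent; merging gives x ≡ 3804 (mod 530348), where 530348 = lcm(8554, 124).
The solution is unique modulo lcm(94, 182, 124) = 530348.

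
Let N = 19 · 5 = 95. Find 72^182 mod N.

Mod 19: 72 ≡ 15; by Fermat, exponent reduces to 182 mod 18 = 2; 15^2 ≡ 16 (mod 19).
Mod 5: 72 ≡ 2; by Fermat, exponent reduces to 182 mod 4 = 2; 2^2 ≡ 4 (mod 5).
Combine by CRT: x ≡ 16 (mod 19), x ≡ 4 (mod 5) ⇒ x ≡ 54 (mod 95).

54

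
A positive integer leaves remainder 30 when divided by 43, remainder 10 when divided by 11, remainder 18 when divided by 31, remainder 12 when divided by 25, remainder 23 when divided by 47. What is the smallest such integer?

3732387

Combine the congruences pairwise.
From x ≡ 30 (mod 43) write x = 30 + 43t. Substituting into x ≡ 10 (mod 11) gives 43t ≡ 2 (mod 11), and since 10⁻¹ ≡ 10 (mod 11), t ≡ 9. Hence x ≡ 30 + 43·9 = 417 (mod 473).
From x ≡ 417 (mod 473) write x = 417 + 473t. Substituting into x ≡ 18 (mod 31) gives 473t ≡ 4 (mod 31), and since 8⁻¹ ≡ 4 (mod 31), t ≡ 16. Hence x ≡ 417 + 473·16 = 7985 (mod 14663).
From x ≡ 7985 (mod 14663) write x = 7985 + 14663t. Substituting into x ≡ 12 (mod 25) gives 14663t ≡ 2 (mod 25), and since 13⁻¹ ≡ 2 (mod 25), t ≡ 4. Hence x ≡ 7985 + 14663·4 = 66637 (mod 366575).
From x ≡ 66637 (mod 366575) write x = 66637 + 366575t. Substituting into x ≡ 23 (mod 47) gives 366575t ≡ 32 (mod 47), and since 22⁻¹ ≡ 15 (mod 47), t ≡ 10. Hence x ≡ 66637 + 366575·10 = 3732387 (mod 17229025).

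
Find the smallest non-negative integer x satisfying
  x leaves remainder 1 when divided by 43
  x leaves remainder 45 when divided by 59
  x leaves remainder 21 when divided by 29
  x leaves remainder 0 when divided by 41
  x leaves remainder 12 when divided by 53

146573155

From x ≡ 1 (mod 43) write x = 1 + 43t. Substituting into x ≡ 45 (mod 59) gives 43t ≡ 44 (mod 59), and since 43⁻¹ ≡ 11 (mod 59), t ≡ 12. Hence x ≡ 1 + 43·12 = 517 (mod 2537).
From x ≡ 517 (mod 2537) write x = 517 + 2537t. Substituting into x ≡ 21 (mod 29) gives 2537t ≡ 26 (mod 29), and since 14⁻¹ ≡ 27 (mod 29), t ≡ 6. Hence x ≡ 517 + 2537·6 = 15739 (mod 73573).
From x ≡ 15739 (mod 73573) write x = 15739 + 73573t. Substituting into x ≡ 0 (mod 41) gives 73573t ≡ 5 (mod 41), and since 19⁻¹ ≡ 13 (mod 41), t ≡ 24. Hence x ≡ 15739 + 73573·24 = 1781491 (mod 3016493).
From x ≡ 1781491 (mod 3016493) write x = 1781491 + 3016493t. Substituting into x ≡ 12 (mod 53) gives 3016493t ≡ 10 (mod 53), and since 51⁻¹ ≡ 26 (mod 53), t ≡ 48. Hence x ≡ 1781491 + 3016493·48 = 146573155 (mod 159874129).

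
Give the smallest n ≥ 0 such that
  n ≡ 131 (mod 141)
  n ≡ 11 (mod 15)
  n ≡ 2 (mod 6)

gcd(141, 15) = 3 and 3 | (11 − 131), so the pair is consistent; merging gives n ≡ 131 (mod 705), where 705 = lcm(141, 15).
gcd(705, 6) = 3 and 3 | (2 − 131), so the pair is consistent; merging gives n ≡ 836 (mod 1410), where 1410 = lcm(705, 6).
The solution is unique modulo lcm(141, 15, 6) = 1410.

836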